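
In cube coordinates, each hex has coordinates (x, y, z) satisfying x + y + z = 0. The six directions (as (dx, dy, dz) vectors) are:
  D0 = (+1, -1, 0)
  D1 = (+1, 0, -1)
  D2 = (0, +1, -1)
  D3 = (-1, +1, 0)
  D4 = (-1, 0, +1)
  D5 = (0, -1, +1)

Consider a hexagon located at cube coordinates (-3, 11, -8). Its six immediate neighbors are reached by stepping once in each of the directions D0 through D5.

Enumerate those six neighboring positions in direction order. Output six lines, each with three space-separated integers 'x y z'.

Answer: -2 10 -8
-2 11 -9
-3 12 -9
-4 12 -8
-4 11 -7
-3 10 -7

Derivation:
Center: (-3, 11, -8). Add each direction:
  D0: (-3, 11, -8) + (1, -1, 0) = (-2, 10, -8)
  D1: (-3, 11, -8) + (1, 0, -1) = (-2, 11, -9)
  D2: (-3, 11, -8) + (0, 1, -1) = (-3, 12, -9)
  D3: (-3, 11, -8) + (-1, 1, 0) = (-4, 12, -8)
  D4: (-3, 11, -8) + (-1, 0, 1) = (-4, 11, -7)
  D5: (-3, 11, -8) + (0, -1, 1) = (-3, 10, -7)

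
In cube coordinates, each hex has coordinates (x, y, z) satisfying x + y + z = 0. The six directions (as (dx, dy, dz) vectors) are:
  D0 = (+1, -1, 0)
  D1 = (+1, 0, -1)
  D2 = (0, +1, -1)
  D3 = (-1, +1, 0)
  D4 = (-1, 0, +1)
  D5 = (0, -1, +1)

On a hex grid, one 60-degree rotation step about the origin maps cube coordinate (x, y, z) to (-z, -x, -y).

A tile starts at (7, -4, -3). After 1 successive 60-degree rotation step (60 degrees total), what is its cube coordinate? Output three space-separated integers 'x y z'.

Start: (7, -4, -3)
Step 1: (7, -4, -3) -> (-(-3), -(7), -(-4)) = (3, -7, 4)

Answer: 3 -7 4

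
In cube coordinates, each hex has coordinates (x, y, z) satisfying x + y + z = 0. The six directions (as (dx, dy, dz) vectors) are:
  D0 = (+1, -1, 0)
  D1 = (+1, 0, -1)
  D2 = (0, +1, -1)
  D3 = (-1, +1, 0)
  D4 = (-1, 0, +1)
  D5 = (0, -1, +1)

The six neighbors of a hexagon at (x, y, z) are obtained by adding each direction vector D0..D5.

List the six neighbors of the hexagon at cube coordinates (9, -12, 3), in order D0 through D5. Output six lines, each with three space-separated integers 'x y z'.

Center: (9, -12, 3). Add each direction:
  D0: (9, -12, 3) + (1, -1, 0) = (10, -13, 3)
  D1: (9, -12, 3) + (1, 0, -1) = (10, -12, 2)
  D2: (9, -12, 3) + (0, 1, -1) = (9, -11, 2)
  D3: (9, -12, 3) + (-1, 1, 0) = (8, -11, 3)
  D4: (9, -12, 3) + (-1, 0, 1) = (8, -12, 4)
  D5: (9, -12, 3) + (0, -1, 1) = (9, -13, 4)

Answer: 10 -13 3
10 -12 2
9 -11 2
8 -11 3
8 -12 4
9 -13 4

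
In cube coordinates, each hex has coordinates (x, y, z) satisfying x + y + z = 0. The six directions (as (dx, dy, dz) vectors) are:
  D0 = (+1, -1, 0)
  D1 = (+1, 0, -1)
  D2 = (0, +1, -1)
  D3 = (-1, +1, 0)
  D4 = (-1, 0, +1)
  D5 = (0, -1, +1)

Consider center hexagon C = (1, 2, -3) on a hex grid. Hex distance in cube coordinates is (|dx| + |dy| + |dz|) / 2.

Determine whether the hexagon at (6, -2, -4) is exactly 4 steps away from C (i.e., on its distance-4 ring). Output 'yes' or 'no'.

Answer: no

Derivation:
|px - cx| = |6 - 1| = 5
|py - cy| = |-2 - 2| = 4
|pz - cz| = |-4 - (-3)| = 1
distance = (5+4+1)/2 = 10/2 = 5
radius = 4; distance != radius -> no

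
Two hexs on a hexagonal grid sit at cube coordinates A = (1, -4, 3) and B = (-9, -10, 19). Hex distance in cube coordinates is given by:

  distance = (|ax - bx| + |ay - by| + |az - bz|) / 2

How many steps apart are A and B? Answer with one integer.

Answer: 16

Derivation:
|ax - bx| = |1 - (-9)| = 10
|ay - by| = |-4 - (-10)| = 6
|az - bz| = |3 - 19| = 16
distance = (10 + 6 + 16) / 2 = 32 / 2 = 16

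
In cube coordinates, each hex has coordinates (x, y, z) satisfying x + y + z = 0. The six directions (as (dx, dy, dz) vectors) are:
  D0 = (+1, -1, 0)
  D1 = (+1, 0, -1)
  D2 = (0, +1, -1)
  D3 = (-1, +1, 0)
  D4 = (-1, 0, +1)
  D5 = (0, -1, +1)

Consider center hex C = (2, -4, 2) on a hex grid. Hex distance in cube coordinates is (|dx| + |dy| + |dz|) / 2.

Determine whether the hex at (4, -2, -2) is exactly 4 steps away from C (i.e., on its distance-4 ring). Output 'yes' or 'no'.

Answer: yes

Derivation:
|px - cx| = |4 - 2| = 2
|py - cy| = |-2 - (-4)| = 2
|pz - cz| = |-2 - 2| = 4
distance = (2+2+4)/2 = 8/2 = 4
radius = 4; distance == radius -> yes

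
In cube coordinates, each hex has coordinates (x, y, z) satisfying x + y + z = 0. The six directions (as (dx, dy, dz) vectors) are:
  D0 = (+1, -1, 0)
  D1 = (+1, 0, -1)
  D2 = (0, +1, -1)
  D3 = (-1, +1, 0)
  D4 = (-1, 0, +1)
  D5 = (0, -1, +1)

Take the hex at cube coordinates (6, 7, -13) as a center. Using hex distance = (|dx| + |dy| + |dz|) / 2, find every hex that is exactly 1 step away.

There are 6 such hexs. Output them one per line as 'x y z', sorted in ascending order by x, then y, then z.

Answer: 5 7 -12
5 8 -13
6 6 -12
6 8 -14
7 6 -13
7 7 -14

Derivation:
Walk ring at distance 1 from (6, 7, -13):
Start at center + D4*1 = (5, 7, -12)
  hex 0: (5, 7, -12)
  hex 1: (6, 6, -12)
  hex 2: (7, 6, -13)
  hex 3: (7, 7, -14)
  hex 4: (6, 8, -14)
  hex 5: (5, 8, -13)
Sorted: 6 hexes.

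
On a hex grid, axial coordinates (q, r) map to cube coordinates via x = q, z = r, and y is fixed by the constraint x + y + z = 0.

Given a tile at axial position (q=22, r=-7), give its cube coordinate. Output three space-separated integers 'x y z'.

Answer: 22 -15 -7

Derivation:
x = q = 22
z = r = -7
y = -x - z = -(22) - (-7) = -15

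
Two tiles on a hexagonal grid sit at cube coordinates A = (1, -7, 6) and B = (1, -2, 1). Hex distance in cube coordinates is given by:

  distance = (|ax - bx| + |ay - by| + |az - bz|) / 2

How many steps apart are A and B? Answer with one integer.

|ax - bx| = |1 - 1| = 0
|ay - by| = |-7 - (-2)| = 5
|az - bz| = |6 - 1| = 5
distance = (0 + 5 + 5) / 2 = 10 / 2 = 5

Answer: 5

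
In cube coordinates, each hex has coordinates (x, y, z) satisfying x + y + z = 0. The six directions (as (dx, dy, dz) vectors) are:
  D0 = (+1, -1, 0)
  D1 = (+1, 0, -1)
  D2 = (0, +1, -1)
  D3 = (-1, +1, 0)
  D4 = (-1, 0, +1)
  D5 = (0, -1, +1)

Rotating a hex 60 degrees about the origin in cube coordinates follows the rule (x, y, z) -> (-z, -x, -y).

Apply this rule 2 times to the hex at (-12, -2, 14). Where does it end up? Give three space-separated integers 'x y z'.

Answer: -2 14 -12

Derivation:
Start: (-12, -2, 14)
Step 1: (-12, -2, 14) -> (-(14), -(-12), -(-2)) = (-14, 12, 2)
Step 2: (-14, 12, 2) -> (-(2), -(-14), -(12)) = (-2, 14, -12)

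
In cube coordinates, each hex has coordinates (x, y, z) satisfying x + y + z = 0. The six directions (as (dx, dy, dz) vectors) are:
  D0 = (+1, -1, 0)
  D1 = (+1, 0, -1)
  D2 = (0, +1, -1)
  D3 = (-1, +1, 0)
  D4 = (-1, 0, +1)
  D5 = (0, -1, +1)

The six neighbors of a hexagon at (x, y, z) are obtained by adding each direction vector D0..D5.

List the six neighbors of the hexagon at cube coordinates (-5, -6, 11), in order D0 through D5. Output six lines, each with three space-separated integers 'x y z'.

Center: (-5, -6, 11). Add each direction:
  D0: (-5, -6, 11) + (1, -1, 0) = (-4, -7, 11)
  D1: (-5, -6, 11) + (1, 0, -1) = (-4, -6, 10)
  D2: (-5, -6, 11) + (0, 1, -1) = (-5, -5, 10)
  D3: (-5, -6, 11) + (-1, 1, 0) = (-6, -5, 11)
  D4: (-5, -6, 11) + (-1, 0, 1) = (-6, -6, 12)
  D5: (-5, -6, 11) + (0, -1, 1) = (-5, -7, 12)

Answer: -4 -7 11
-4 -6 10
-5 -5 10
-6 -5 11
-6 -6 12
-5 -7 12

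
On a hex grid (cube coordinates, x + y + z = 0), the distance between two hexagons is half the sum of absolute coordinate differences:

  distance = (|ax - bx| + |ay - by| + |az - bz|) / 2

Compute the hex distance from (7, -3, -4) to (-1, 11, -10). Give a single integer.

|ax - bx| = |7 - (-1)| = 8
|ay - by| = |-3 - 11| = 14
|az - bz| = |-4 - (-10)| = 6
distance = (8 + 14 + 6) / 2 = 28 / 2 = 14

Answer: 14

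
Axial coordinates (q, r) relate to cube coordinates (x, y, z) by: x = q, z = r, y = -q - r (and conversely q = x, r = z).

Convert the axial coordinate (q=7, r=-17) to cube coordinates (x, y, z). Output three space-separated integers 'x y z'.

x = q = 7
z = r = -17
y = -x - z = -(7) - (-17) = 10

Answer: 7 10 -17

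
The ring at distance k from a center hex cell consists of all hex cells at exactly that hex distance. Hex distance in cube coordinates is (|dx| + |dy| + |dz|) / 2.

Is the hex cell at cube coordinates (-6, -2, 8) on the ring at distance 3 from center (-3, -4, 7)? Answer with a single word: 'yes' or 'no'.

|px - cx| = |-6 - (-3)| = 3
|py - cy| = |-2 - (-4)| = 2
|pz - cz| = |8 - 7| = 1
distance = (3+2+1)/2 = 6/2 = 3
radius = 3; distance == radius -> yes

Answer: yes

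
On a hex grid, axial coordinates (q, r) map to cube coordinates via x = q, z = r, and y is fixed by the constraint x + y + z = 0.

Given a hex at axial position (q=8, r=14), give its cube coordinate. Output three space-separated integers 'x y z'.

x = q = 8
z = r = 14
y = -x - z = -(8) - (14) = -22

Answer: 8 -22 14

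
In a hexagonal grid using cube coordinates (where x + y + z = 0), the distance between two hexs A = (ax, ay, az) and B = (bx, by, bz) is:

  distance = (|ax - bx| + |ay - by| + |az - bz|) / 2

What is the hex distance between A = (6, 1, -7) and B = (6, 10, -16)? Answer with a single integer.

Answer: 9

Derivation:
|ax - bx| = |6 - 6| = 0
|ay - by| = |1 - 10| = 9
|az - bz| = |-7 - (-16)| = 9
distance = (0 + 9 + 9) / 2 = 18 / 2 = 9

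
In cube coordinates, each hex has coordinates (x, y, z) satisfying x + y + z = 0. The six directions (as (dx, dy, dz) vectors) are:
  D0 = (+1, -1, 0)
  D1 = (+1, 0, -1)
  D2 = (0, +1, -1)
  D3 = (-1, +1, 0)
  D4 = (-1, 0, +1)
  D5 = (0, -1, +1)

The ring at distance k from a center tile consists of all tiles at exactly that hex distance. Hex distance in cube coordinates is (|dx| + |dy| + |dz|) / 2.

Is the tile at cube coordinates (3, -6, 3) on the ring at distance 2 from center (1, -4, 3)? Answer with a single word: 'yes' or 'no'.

|px - cx| = |3 - 1| = 2
|py - cy| = |-6 - (-4)| = 2
|pz - cz| = |3 - 3| = 0
distance = (2+2+0)/2 = 4/2 = 2
radius = 2; distance == radius -> yes

Answer: yes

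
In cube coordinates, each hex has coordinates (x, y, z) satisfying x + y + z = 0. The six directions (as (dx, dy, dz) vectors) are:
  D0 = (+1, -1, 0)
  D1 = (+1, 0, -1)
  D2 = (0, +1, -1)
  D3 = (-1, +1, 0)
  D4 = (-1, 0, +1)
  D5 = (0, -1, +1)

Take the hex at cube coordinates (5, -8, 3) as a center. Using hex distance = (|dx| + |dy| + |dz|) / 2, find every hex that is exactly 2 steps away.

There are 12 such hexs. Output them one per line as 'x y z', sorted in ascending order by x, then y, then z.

Walk ring at distance 2 from (5, -8, 3):
Start at center + D4*2 = (3, -8, 5)
  hex 0: (3, -8, 5)
  hex 1: (4, -9, 5)
  hex 2: (5, -10, 5)
  hex 3: (6, -10, 4)
  hex 4: (7, -10, 3)
  hex 5: (7, -9, 2)
  hex 6: (7, -8, 1)
  hex 7: (6, -7, 1)
  hex 8: (5, -6, 1)
  hex 9: (4, -6, 2)
  hex 10: (3, -6, 3)
  hex 11: (3, -7, 4)
Sorted: 12 hexes.

Answer: 3 -8 5
3 -7 4
3 -6 3
4 -9 5
4 -6 2
5 -10 5
5 -6 1
6 -10 4
6 -7 1
7 -10 3
7 -9 2
7 -8 1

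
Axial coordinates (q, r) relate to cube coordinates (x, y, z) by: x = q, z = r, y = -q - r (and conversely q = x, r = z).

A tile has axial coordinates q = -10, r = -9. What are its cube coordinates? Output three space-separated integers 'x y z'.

Answer: -10 19 -9

Derivation:
x = q = -10
z = r = -9
y = -x - z = -(-10) - (-9) = 19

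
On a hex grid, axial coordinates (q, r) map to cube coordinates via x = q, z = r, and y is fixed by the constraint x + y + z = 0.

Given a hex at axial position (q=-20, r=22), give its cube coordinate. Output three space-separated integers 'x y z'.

x = q = -20
z = r = 22
y = -x - z = -(-20) - (22) = -2

Answer: -20 -2 22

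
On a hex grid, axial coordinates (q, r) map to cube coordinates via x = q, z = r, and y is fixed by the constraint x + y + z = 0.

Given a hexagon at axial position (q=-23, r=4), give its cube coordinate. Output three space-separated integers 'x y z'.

Answer: -23 19 4

Derivation:
x = q = -23
z = r = 4
y = -x - z = -(-23) - (4) = 19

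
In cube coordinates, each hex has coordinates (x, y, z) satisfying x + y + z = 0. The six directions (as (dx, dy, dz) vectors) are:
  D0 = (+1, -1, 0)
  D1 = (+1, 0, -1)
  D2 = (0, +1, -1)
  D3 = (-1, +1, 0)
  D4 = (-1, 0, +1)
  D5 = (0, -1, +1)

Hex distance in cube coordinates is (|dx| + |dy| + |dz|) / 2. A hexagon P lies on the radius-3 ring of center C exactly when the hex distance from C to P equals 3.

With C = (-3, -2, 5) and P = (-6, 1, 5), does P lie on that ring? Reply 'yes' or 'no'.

|px - cx| = |-6 - (-3)| = 3
|py - cy| = |1 - (-2)| = 3
|pz - cz| = |5 - 5| = 0
distance = (3+3+0)/2 = 6/2 = 3
radius = 3; distance == radius -> yes

Answer: yes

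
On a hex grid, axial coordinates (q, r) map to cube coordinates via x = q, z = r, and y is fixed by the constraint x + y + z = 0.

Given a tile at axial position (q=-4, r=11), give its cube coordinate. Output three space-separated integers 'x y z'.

Answer: -4 -7 11

Derivation:
x = q = -4
z = r = 11
y = -x - z = -(-4) - (11) = -7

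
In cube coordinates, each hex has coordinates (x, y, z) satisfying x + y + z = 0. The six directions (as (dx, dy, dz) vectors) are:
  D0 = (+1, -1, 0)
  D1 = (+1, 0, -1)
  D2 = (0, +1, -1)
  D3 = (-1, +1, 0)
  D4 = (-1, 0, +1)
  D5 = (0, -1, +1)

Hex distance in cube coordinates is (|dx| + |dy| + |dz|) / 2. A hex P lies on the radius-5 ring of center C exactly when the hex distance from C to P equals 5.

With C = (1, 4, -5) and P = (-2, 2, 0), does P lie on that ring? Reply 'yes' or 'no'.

Answer: yes

Derivation:
|px - cx| = |-2 - 1| = 3
|py - cy| = |2 - 4| = 2
|pz - cz| = |0 - (-5)| = 5
distance = (3+2+5)/2 = 10/2 = 5
radius = 5; distance == radius -> yes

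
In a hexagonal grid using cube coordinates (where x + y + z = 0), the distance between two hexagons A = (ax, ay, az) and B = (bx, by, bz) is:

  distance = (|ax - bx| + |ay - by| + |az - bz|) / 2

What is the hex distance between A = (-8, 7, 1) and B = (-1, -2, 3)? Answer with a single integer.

Answer: 9

Derivation:
|ax - bx| = |-8 - (-1)| = 7
|ay - by| = |7 - (-2)| = 9
|az - bz| = |1 - 3| = 2
distance = (7 + 9 + 2) / 2 = 18 / 2 = 9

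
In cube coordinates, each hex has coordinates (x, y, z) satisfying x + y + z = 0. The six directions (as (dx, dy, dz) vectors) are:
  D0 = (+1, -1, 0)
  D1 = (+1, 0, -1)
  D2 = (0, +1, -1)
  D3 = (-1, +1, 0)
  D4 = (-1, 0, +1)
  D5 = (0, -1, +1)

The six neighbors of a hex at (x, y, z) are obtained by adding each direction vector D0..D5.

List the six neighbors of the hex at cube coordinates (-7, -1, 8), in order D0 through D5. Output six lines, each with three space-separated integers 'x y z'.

Answer: -6 -2 8
-6 -1 7
-7 0 7
-8 0 8
-8 -1 9
-7 -2 9

Derivation:
Center: (-7, -1, 8). Add each direction:
  D0: (-7, -1, 8) + (1, -1, 0) = (-6, -2, 8)
  D1: (-7, -1, 8) + (1, 0, -1) = (-6, -1, 7)
  D2: (-7, -1, 8) + (0, 1, -1) = (-7, 0, 7)
  D3: (-7, -1, 8) + (-1, 1, 0) = (-8, 0, 8)
  D4: (-7, -1, 8) + (-1, 0, 1) = (-8, -1, 9)
  D5: (-7, -1, 8) + (0, -1, 1) = (-7, -2, 9)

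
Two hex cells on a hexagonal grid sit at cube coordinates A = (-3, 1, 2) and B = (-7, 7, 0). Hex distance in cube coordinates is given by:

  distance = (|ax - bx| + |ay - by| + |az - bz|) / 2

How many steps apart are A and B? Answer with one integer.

Answer: 6

Derivation:
|ax - bx| = |-3 - (-7)| = 4
|ay - by| = |1 - 7| = 6
|az - bz| = |2 - 0| = 2
distance = (4 + 6 + 2) / 2 = 12 / 2 = 6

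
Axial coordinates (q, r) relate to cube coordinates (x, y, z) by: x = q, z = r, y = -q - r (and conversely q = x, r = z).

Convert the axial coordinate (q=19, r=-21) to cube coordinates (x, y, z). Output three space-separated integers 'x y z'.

x = q = 19
z = r = -21
y = -x - z = -(19) - (-21) = 2

Answer: 19 2 -21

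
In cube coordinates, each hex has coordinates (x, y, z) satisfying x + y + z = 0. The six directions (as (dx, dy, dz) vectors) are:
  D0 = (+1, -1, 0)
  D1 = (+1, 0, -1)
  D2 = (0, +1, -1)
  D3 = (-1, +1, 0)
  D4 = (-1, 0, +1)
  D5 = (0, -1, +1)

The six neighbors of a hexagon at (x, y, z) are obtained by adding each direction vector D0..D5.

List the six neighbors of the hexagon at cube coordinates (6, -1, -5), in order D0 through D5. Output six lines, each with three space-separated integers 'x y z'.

Center: (6, -1, -5). Add each direction:
  D0: (6, -1, -5) + (1, -1, 0) = (7, -2, -5)
  D1: (6, -1, -5) + (1, 0, -1) = (7, -1, -6)
  D2: (6, -1, -5) + (0, 1, -1) = (6, 0, -6)
  D3: (6, -1, -5) + (-1, 1, 0) = (5, 0, -5)
  D4: (6, -1, -5) + (-1, 0, 1) = (5, -1, -4)
  D5: (6, -1, -5) + (0, -1, 1) = (6, -2, -4)

Answer: 7 -2 -5
7 -1 -6
6 0 -6
5 0 -5
5 -1 -4
6 -2 -4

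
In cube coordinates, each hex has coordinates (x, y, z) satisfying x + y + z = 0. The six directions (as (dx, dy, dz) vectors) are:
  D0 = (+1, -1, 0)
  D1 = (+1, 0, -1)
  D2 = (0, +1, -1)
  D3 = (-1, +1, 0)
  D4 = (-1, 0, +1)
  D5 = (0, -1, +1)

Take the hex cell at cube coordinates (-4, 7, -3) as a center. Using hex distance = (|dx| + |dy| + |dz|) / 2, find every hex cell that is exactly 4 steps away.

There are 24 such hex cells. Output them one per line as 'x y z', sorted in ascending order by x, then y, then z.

Walk ring at distance 4 from (-4, 7, -3):
Start at center + D4*4 = (-8, 7, 1)
  hex 0: (-8, 7, 1)
  hex 1: (-7, 6, 1)
  hex 2: (-6, 5, 1)
  hex 3: (-5, 4, 1)
  hex 4: (-4, 3, 1)
  hex 5: (-3, 3, 0)
  hex 6: (-2, 3, -1)
  hex 7: (-1, 3, -2)
  hex 8: (0, 3, -3)
  hex 9: (0, 4, -4)
  hex 10: (0, 5, -5)
  hex 11: (0, 6, -6)
  hex 12: (0, 7, -7)
  hex 13: (-1, 8, -7)
  hex 14: (-2, 9, -7)
  hex 15: (-3, 10, -7)
  hex 16: (-4, 11, -7)
  hex 17: (-5, 11, -6)
  hex 18: (-6, 11, -5)
  hex 19: (-7, 11, -4)
  hex 20: (-8, 11, -3)
  hex 21: (-8, 10, -2)
  hex 22: (-8, 9, -1)
  hex 23: (-8, 8, 0)
Sorted: 24 hexes.

Answer: -8 7 1
-8 8 0
-8 9 -1
-8 10 -2
-8 11 -3
-7 6 1
-7 11 -4
-6 5 1
-6 11 -5
-5 4 1
-5 11 -6
-4 3 1
-4 11 -7
-3 3 0
-3 10 -7
-2 3 -1
-2 9 -7
-1 3 -2
-1 8 -7
0 3 -3
0 4 -4
0 5 -5
0 6 -6
0 7 -7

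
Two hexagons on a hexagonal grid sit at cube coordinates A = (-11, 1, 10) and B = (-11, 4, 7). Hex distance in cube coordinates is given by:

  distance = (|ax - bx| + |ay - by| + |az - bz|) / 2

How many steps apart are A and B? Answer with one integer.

|ax - bx| = |-11 - (-11)| = 0
|ay - by| = |1 - 4| = 3
|az - bz| = |10 - 7| = 3
distance = (0 + 3 + 3) / 2 = 6 / 2 = 3

Answer: 3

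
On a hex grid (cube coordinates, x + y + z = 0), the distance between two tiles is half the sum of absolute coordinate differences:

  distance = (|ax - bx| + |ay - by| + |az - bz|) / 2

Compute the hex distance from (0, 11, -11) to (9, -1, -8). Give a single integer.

Answer: 12

Derivation:
|ax - bx| = |0 - 9| = 9
|ay - by| = |11 - (-1)| = 12
|az - bz| = |-11 - (-8)| = 3
distance = (9 + 12 + 3) / 2 = 24 / 2 = 12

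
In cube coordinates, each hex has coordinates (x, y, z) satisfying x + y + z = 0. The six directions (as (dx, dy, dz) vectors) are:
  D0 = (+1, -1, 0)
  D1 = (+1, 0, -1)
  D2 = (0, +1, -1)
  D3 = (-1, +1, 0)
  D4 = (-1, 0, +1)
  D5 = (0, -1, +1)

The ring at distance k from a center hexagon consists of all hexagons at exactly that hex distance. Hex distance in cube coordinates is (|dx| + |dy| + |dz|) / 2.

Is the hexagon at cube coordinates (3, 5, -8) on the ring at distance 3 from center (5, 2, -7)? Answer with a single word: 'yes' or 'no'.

|px - cx| = |3 - 5| = 2
|py - cy| = |5 - 2| = 3
|pz - cz| = |-8 - (-7)| = 1
distance = (2+3+1)/2 = 6/2 = 3
radius = 3; distance == radius -> yes

Answer: yes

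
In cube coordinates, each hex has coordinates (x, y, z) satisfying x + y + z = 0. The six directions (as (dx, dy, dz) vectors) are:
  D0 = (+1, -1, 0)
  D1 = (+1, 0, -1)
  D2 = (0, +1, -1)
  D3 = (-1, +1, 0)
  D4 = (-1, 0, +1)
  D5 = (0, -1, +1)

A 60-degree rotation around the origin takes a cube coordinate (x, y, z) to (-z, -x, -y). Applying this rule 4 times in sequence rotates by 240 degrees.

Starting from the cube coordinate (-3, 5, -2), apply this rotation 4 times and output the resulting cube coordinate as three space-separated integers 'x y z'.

Start: (-3, 5, -2)
Step 1: (-3, 5, -2) -> (-(-2), -(-3), -(5)) = (2, 3, -5)
Step 2: (2, 3, -5) -> (-(-5), -(2), -(3)) = (5, -2, -3)
Step 3: (5, -2, -3) -> (-(-3), -(5), -(-2)) = (3, -5, 2)
Step 4: (3, -5, 2) -> (-(2), -(3), -(-5)) = (-2, -3, 5)

Answer: -2 -3 5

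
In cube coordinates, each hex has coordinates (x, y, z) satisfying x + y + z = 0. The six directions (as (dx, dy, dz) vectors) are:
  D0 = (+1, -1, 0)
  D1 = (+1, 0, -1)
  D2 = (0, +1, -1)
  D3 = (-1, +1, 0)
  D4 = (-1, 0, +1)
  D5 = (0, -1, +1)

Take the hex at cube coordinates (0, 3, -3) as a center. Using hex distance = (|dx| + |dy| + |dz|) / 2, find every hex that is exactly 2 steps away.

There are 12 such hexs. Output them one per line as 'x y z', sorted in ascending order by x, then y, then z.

Answer: -2 3 -1
-2 4 -2
-2 5 -3
-1 2 -1
-1 5 -4
0 1 -1
0 5 -5
1 1 -2
1 4 -5
2 1 -3
2 2 -4
2 3 -5

Derivation:
Walk ring at distance 2 from (0, 3, -3):
Start at center + D4*2 = (-2, 3, -1)
  hex 0: (-2, 3, -1)
  hex 1: (-1, 2, -1)
  hex 2: (0, 1, -1)
  hex 3: (1, 1, -2)
  hex 4: (2, 1, -3)
  hex 5: (2, 2, -4)
  hex 6: (2, 3, -5)
  hex 7: (1, 4, -5)
  hex 8: (0, 5, -5)
  hex 9: (-1, 5, -4)
  hex 10: (-2, 5, -3)
  hex 11: (-2, 4, -2)
Sorted: 12 hexes.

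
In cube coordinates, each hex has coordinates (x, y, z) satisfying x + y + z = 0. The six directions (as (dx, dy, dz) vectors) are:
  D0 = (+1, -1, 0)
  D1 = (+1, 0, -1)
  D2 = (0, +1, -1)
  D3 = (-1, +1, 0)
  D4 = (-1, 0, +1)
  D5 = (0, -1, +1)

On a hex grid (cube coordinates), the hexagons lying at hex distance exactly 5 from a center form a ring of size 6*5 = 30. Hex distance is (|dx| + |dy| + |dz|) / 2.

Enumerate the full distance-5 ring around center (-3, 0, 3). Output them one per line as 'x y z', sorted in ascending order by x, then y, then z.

Answer: -8 0 8
-8 1 7
-8 2 6
-8 3 5
-8 4 4
-8 5 3
-7 -1 8
-7 5 2
-6 -2 8
-6 5 1
-5 -3 8
-5 5 0
-4 -4 8
-4 5 -1
-3 -5 8
-3 5 -2
-2 -5 7
-2 4 -2
-1 -5 6
-1 3 -2
0 -5 5
0 2 -2
1 -5 4
1 1 -2
2 -5 3
2 -4 2
2 -3 1
2 -2 0
2 -1 -1
2 0 -2

Derivation:
Walk ring at distance 5 from (-3, 0, 3):
Start at center + D4*5 = (-8, 0, 8)
  hex 0: (-8, 0, 8)
  hex 1: (-7, -1, 8)
  hex 2: (-6, -2, 8)
  hex 3: (-5, -3, 8)
  hex 4: (-4, -4, 8)
  hex 5: (-3, -5, 8)
  hex 6: (-2, -5, 7)
  hex 7: (-1, -5, 6)
  hex 8: (0, -5, 5)
  hex 9: (1, -5, 4)
  hex 10: (2, -5, 3)
  hex 11: (2, -4, 2)
  hex 12: (2, -3, 1)
  hex 13: (2, -2, 0)
  hex 14: (2, -1, -1)
  hex 15: (2, 0, -2)
  hex 16: (1, 1, -2)
  hex 17: (0, 2, -2)
  hex 18: (-1, 3, -2)
  hex 19: (-2, 4, -2)
  hex 20: (-3, 5, -2)
  hex 21: (-4, 5, -1)
  hex 22: (-5, 5, 0)
  hex 23: (-6, 5, 1)
  hex 24: (-7, 5, 2)
  hex 25: (-8, 5, 3)
  hex 26: (-8, 4, 4)
  hex 27: (-8, 3, 5)
  hex 28: (-8, 2, 6)
  hex 29: (-8, 1, 7)
Sorted: 30 hexes.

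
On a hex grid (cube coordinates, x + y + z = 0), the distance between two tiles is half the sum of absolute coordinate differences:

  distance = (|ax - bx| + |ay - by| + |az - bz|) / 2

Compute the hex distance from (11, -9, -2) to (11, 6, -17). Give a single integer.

|ax - bx| = |11 - 11| = 0
|ay - by| = |-9 - 6| = 15
|az - bz| = |-2 - (-17)| = 15
distance = (0 + 15 + 15) / 2 = 30 / 2 = 15

Answer: 15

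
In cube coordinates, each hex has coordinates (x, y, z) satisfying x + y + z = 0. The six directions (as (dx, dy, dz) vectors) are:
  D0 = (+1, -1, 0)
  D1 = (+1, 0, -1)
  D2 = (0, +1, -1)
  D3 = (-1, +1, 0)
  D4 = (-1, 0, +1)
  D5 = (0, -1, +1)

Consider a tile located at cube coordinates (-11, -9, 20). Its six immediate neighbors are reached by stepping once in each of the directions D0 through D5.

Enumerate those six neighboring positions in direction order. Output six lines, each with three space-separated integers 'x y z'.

Center: (-11, -9, 20). Add each direction:
  D0: (-11, -9, 20) + (1, -1, 0) = (-10, -10, 20)
  D1: (-11, -9, 20) + (1, 0, -1) = (-10, -9, 19)
  D2: (-11, -9, 20) + (0, 1, -1) = (-11, -8, 19)
  D3: (-11, -9, 20) + (-1, 1, 0) = (-12, -8, 20)
  D4: (-11, -9, 20) + (-1, 0, 1) = (-12, -9, 21)
  D5: (-11, -9, 20) + (0, -1, 1) = (-11, -10, 21)

Answer: -10 -10 20
-10 -9 19
-11 -8 19
-12 -8 20
-12 -9 21
-11 -10 21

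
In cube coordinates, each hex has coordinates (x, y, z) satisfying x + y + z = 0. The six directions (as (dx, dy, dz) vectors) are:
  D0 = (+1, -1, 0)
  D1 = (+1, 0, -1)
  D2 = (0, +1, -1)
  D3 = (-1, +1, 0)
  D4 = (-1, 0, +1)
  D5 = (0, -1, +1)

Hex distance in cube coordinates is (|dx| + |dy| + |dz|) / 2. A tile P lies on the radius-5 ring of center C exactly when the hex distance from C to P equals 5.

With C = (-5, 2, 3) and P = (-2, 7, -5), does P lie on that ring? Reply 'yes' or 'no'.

Answer: no

Derivation:
|px - cx| = |-2 - (-5)| = 3
|py - cy| = |7 - 2| = 5
|pz - cz| = |-5 - 3| = 8
distance = (3+5+8)/2 = 16/2 = 8
radius = 5; distance != radius -> no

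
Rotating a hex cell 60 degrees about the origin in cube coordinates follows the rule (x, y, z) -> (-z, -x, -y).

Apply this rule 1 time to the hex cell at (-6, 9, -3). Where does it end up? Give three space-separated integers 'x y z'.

Start: (-6, 9, -3)
Step 1: (-6, 9, -3) -> (-(-3), -(-6), -(9)) = (3, 6, -9)

Answer: 3 6 -9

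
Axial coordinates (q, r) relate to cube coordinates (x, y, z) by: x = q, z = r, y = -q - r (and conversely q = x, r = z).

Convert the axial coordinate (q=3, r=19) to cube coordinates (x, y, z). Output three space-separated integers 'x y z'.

Answer: 3 -22 19

Derivation:
x = q = 3
z = r = 19
y = -x - z = -(3) - (19) = -22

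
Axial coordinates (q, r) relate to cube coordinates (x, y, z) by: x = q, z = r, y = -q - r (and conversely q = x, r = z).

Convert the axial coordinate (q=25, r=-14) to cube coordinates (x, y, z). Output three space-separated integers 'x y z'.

x = q = 25
z = r = -14
y = -x - z = -(25) - (-14) = -11

Answer: 25 -11 -14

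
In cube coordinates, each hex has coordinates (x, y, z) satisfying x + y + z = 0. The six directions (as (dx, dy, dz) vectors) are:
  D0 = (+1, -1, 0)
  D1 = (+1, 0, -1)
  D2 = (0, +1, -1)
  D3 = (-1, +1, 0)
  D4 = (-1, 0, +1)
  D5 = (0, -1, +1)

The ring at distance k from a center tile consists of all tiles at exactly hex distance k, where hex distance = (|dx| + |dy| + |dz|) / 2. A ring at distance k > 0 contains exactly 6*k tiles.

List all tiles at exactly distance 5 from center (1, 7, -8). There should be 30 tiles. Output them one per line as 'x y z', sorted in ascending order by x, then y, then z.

Walk ring at distance 5 from (1, 7, -8):
Start at center + D4*5 = (-4, 7, -3)
  hex 0: (-4, 7, -3)
  hex 1: (-3, 6, -3)
  hex 2: (-2, 5, -3)
  hex 3: (-1, 4, -3)
  hex 4: (0, 3, -3)
  hex 5: (1, 2, -3)
  hex 6: (2, 2, -4)
  hex 7: (3, 2, -5)
  hex 8: (4, 2, -6)
  hex 9: (5, 2, -7)
  hex 10: (6, 2, -8)
  hex 11: (6, 3, -9)
  hex 12: (6, 4, -10)
  hex 13: (6, 5, -11)
  hex 14: (6, 6, -12)
  hex 15: (6, 7, -13)
  hex 16: (5, 8, -13)
  hex 17: (4, 9, -13)
  hex 18: (3, 10, -13)
  hex 19: (2, 11, -13)
  hex 20: (1, 12, -13)
  hex 21: (0, 12, -12)
  hex 22: (-1, 12, -11)
  hex 23: (-2, 12, -10)
  hex 24: (-3, 12, -9)
  hex 25: (-4, 12, -8)
  hex 26: (-4, 11, -7)
  hex 27: (-4, 10, -6)
  hex 28: (-4, 9, -5)
  hex 29: (-4, 8, -4)
Sorted: 30 hexes.

Answer: -4 7 -3
-4 8 -4
-4 9 -5
-4 10 -6
-4 11 -7
-4 12 -8
-3 6 -3
-3 12 -9
-2 5 -3
-2 12 -10
-1 4 -3
-1 12 -11
0 3 -3
0 12 -12
1 2 -3
1 12 -13
2 2 -4
2 11 -13
3 2 -5
3 10 -13
4 2 -6
4 9 -13
5 2 -7
5 8 -13
6 2 -8
6 3 -9
6 4 -10
6 5 -11
6 6 -12
6 7 -13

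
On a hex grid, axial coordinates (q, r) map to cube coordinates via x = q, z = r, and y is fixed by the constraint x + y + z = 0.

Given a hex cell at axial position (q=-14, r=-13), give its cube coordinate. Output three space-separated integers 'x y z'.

Answer: -14 27 -13

Derivation:
x = q = -14
z = r = -13
y = -x - z = -(-14) - (-13) = 27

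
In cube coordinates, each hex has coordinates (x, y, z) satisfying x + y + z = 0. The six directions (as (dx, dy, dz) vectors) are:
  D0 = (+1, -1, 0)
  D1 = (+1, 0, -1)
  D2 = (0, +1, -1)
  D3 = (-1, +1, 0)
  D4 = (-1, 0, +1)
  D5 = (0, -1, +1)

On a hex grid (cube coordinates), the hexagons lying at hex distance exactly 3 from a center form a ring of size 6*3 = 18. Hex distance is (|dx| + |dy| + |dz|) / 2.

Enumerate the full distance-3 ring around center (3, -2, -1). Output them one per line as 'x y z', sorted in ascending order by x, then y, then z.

Answer: 0 -2 2
0 -1 1
0 0 0
0 1 -1
1 -3 2
1 1 -2
2 -4 2
2 1 -3
3 -5 2
3 1 -4
4 -5 1
4 0 -4
5 -5 0
5 -1 -4
6 -5 -1
6 -4 -2
6 -3 -3
6 -2 -4

Derivation:
Walk ring at distance 3 from (3, -2, -1):
Start at center + D4*3 = (0, -2, 2)
  hex 0: (0, -2, 2)
  hex 1: (1, -3, 2)
  hex 2: (2, -4, 2)
  hex 3: (3, -5, 2)
  hex 4: (4, -5, 1)
  hex 5: (5, -5, 0)
  hex 6: (6, -5, -1)
  hex 7: (6, -4, -2)
  hex 8: (6, -3, -3)
  hex 9: (6, -2, -4)
  hex 10: (5, -1, -4)
  hex 11: (4, 0, -4)
  hex 12: (3, 1, -4)
  hex 13: (2, 1, -3)
  hex 14: (1, 1, -2)
  hex 15: (0, 1, -1)
  hex 16: (0, 0, 0)
  hex 17: (0, -1, 1)
Sorted: 18 hexes.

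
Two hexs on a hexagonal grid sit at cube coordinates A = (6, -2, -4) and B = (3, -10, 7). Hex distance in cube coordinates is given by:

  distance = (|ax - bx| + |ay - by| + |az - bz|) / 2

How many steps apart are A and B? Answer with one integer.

|ax - bx| = |6 - 3| = 3
|ay - by| = |-2 - (-10)| = 8
|az - bz| = |-4 - 7| = 11
distance = (3 + 8 + 11) / 2 = 22 / 2 = 11

Answer: 11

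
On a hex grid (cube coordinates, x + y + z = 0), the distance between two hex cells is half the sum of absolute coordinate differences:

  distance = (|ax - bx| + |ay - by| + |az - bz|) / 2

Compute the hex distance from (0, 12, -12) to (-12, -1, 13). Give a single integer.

|ax - bx| = |0 - (-12)| = 12
|ay - by| = |12 - (-1)| = 13
|az - bz| = |-12 - 13| = 25
distance = (12 + 13 + 25) / 2 = 50 / 2 = 25

Answer: 25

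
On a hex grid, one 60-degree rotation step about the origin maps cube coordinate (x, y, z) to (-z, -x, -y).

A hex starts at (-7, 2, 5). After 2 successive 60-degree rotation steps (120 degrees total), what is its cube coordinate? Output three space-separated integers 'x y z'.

Start: (-7, 2, 5)
Step 1: (-7, 2, 5) -> (-(5), -(-7), -(2)) = (-5, 7, -2)
Step 2: (-5, 7, -2) -> (-(-2), -(-5), -(7)) = (2, 5, -7)

Answer: 2 5 -7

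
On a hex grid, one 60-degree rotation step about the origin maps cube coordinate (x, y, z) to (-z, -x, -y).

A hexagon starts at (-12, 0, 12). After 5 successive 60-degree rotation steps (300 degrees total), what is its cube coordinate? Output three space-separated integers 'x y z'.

Answer: 0 -12 12

Derivation:
Start: (-12, 0, 12)
Step 1: (-12, 0, 12) -> (-(12), -(-12), -(0)) = (-12, 12, 0)
Step 2: (-12, 12, 0) -> (-(0), -(-12), -(12)) = (0, 12, -12)
Step 3: (0, 12, -12) -> (-(-12), -(0), -(12)) = (12, 0, -12)
Step 4: (12, 0, -12) -> (-(-12), -(12), -(0)) = (12, -12, 0)
Step 5: (12, -12, 0) -> (-(0), -(12), -(-12)) = (0, -12, 12)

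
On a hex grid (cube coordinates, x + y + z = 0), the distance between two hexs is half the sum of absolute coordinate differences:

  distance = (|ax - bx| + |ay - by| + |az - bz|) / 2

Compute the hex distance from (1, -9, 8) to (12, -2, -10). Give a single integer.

|ax - bx| = |1 - 12| = 11
|ay - by| = |-9 - (-2)| = 7
|az - bz| = |8 - (-10)| = 18
distance = (11 + 7 + 18) / 2 = 36 / 2 = 18

Answer: 18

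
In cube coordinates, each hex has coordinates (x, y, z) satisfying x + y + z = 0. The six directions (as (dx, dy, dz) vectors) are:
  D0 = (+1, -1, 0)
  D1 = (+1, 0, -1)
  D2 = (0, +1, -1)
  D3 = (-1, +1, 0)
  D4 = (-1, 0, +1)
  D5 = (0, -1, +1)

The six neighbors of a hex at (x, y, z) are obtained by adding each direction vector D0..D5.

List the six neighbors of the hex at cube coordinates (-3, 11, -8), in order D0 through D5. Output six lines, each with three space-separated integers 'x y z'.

Answer: -2 10 -8
-2 11 -9
-3 12 -9
-4 12 -8
-4 11 -7
-3 10 -7

Derivation:
Center: (-3, 11, -8). Add each direction:
  D0: (-3, 11, -8) + (1, -1, 0) = (-2, 10, -8)
  D1: (-3, 11, -8) + (1, 0, -1) = (-2, 11, -9)
  D2: (-3, 11, -8) + (0, 1, -1) = (-3, 12, -9)
  D3: (-3, 11, -8) + (-1, 1, 0) = (-4, 12, -8)
  D4: (-3, 11, -8) + (-1, 0, 1) = (-4, 11, -7)
  D5: (-3, 11, -8) + (0, -1, 1) = (-3, 10, -7)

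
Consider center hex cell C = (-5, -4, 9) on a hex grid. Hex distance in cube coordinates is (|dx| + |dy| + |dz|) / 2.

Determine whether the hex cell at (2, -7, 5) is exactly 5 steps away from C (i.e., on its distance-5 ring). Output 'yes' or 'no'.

|px - cx| = |2 - (-5)| = 7
|py - cy| = |-7 - (-4)| = 3
|pz - cz| = |5 - 9| = 4
distance = (7+3+4)/2 = 14/2 = 7
radius = 5; distance != radius -> no

Answer: no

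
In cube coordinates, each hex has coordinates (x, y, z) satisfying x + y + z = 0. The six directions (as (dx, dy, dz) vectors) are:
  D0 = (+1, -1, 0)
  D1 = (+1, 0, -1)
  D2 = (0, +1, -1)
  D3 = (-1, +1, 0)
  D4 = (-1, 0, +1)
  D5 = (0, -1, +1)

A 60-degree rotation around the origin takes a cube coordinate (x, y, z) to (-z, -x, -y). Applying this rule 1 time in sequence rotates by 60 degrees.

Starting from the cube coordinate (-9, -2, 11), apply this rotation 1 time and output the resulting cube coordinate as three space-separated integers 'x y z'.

Start: (-9, -2, 11)
Step 1: (-9, -2, 11) -> (-(11), -(-9), -(-2)) = (-11, 9, 2)

Answer: -11 9 2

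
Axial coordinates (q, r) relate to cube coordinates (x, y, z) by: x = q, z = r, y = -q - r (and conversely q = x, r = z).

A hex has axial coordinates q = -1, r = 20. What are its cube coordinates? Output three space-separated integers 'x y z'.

x = q = -1
z = r = 20
y = -x - z = -(-1) - (20) = -19

Answer: -1 -19 20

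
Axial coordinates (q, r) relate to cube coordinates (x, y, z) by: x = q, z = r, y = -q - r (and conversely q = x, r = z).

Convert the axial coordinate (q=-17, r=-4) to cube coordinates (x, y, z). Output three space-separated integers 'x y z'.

Answer: -17 21 -4

Derivation:
x = q = -17
z = r = -4
y = -x - z = -(-17) - (-4) = 21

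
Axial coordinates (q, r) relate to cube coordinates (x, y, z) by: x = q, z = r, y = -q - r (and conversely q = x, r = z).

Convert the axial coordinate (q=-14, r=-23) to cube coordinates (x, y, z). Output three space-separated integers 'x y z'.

Answer: -14 37 -23

Derivation:
x = q = -14
z = r = -23
y = -x - z = -(-14) - (-23) = 37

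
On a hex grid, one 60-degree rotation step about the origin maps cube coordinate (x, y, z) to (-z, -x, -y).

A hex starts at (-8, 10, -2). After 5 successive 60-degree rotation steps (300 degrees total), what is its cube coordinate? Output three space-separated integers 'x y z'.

Answer: -10 2 8

Derivation:
Start: (-8, 10, -2)
Step 1: (-8, 10, -2) -> (-(-2), -(-8), -(10)) = (2, 8, -10)
Step 2: (2, 8, -10) -> (-(-10), -(2), -(8)) = (10, -2, -8)
Step 3: (10, -2, -8) -> (-(-8), -(10), -(-2)) = (8, -10, 2)
Step 4: (8, -10, 2) -> (-(2), -(8), -(-10)) = (-2, -8, 10)
Step 5: (-2, -8, 10) -> (-(10), -(-2), -(-8)) = (-10, 2, 8)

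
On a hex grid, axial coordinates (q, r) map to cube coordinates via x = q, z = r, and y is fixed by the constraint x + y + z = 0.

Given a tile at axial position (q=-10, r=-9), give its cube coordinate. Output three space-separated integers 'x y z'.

Answer: -10 19 -9

Derivation:
x = q = -10
z = r = -9
y = -x - z = -(-10) - (-9) = 19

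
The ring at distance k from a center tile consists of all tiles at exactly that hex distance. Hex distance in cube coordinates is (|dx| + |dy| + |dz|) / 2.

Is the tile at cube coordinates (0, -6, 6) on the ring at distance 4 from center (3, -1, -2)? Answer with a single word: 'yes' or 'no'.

|px - cx| = |0 - 3| = 3
|py - cy| = |-6 - (-1)| = 5
|pz - cz| = |6 - (-2)| = 8
distance = (3+5+8)/2 = 16/2 = 8
radius = 4; distance != radius -> no

Answer: no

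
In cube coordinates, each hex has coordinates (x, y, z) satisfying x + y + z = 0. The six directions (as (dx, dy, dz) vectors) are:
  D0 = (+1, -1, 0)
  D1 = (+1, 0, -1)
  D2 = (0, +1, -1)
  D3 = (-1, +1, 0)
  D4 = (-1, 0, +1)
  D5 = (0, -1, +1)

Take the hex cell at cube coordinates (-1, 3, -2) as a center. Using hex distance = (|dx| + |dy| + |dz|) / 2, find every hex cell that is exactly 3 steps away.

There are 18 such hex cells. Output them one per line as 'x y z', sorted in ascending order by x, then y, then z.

Answer: -4 3 1
-4 4 0
-4 5 -1
-4 6 -2
-3 2 1
-3 6 -3
-2 1 1
-2 6 -4
-1 0 1
-1 6 -5
0 0 0
0 5 -5
1 0 -1
1 4 -5
2 0 -2
2 1 -3
2 2 -4
2 3 -5

Derivation:
Walk ring at distance 3 from (-1, 3, -2):
Start at center + D4*3 = (-4, 3, 1)
  hex 0: (-4, 3, 1)
  hex 1: (-3, 2, 1)
  hex 2: (-2, 1, 1)
  hex 3: (-1, 0, 1)
  hex 4: (0, 0, 0)
  hex 5: (1, 0, -1)
  hex 6: (2, 0, -2)
  hex 7: (2, 1, -3)
  hex 8: (2, 2, -4)
  hex 9: (2, 3, -5)
  hex 10: (1, 4, -5)
  hex 11: (0, 5, -5)
  hex 12: (-1, 6, -5)
  hex 13: (-2, 6, -4)
  hex 14: (-3, 6, -3)
  hex 15: (-4, 6, -2)
  hex 16: (-4, 5, -1)
  hex 17: (-4, 4, 0)
Sorted: 18 hexes.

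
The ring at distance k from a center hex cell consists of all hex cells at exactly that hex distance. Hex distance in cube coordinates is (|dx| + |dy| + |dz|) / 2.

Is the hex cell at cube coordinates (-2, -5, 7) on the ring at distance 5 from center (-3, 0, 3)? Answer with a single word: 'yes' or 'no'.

|px - cx| = |-2 - (-3)| = 1
|py - cy| = |-5 - 0| = 5
|pz - cz| = |7 - 3| = 4
distance = (1+5+4)/2 = 10/2 = 5
radius = 5; distance == radius -> yes

Answer: yes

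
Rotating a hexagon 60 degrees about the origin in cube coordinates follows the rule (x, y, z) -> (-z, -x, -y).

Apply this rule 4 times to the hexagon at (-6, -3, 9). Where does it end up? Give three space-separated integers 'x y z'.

Answer: 9 -6 -3

Derivation:
Start: (-6, -3, 9)
Step 1: (-6, -3, 9) -> (-(9), -(-6), -(-3)) = (-9, 6, 3)
Step 2: (-9, 6, 3) -> (-(3), -(-9), -(6)) = (-3, 9, -6)
Step 3: (-3, 9, -6) -> (-(-6), -(-3), -(9)) = (6, 3, -9)
Step 4: (6, 3, -9) -> (-(-9), -(6), -(3)) = (9, -6, -3)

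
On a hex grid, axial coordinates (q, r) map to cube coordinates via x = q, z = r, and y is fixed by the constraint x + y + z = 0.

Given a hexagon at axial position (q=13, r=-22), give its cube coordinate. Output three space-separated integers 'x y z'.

Answer: 13 9 -22

Derivation:
x = q = 13
z = r = -22
y = -x - z = -(13) - (-22) = 9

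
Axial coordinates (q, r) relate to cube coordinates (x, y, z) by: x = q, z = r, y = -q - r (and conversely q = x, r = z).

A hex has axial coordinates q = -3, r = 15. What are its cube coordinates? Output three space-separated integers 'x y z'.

x = q = -3
z = r = 15
y = -x - z = -(-3) - (15) = -12

Answer: -3 -12 15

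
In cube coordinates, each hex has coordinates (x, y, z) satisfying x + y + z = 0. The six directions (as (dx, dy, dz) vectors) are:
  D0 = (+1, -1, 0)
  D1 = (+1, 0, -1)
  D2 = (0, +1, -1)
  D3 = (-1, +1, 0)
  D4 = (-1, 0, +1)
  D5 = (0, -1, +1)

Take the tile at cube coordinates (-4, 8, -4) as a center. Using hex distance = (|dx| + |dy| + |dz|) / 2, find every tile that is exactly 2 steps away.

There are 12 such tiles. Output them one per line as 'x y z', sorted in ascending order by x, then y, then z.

Walk ring at distance 2 from (-4, 8, -4):
Start at center + D4*2 = (-6, 8, -2)
  hex 0: (-6, 8, -2)
  hex 1: (-5, 7, -2)
  hex 2: (-4, 6, -2)
  hex 3: (-3, 6, -3)
  hex 4: (-2, 6, -4)
  hex 5: (-2, 7, -5)
  hex 6: (-2, 8, -6)
  hex 7: (-3, 9, -6)
  hex 8: (-4, 10, -6)
  hex 9: (-5, 10, -5)
  hex 10: (-6, 10, -4)
  hex 11: (-6, 9, -3)
Sorted: 12 hexes.

Answer: -6 8 -2
-6 9 -3
-6 10 -4
-5 7 -2
-5 10 -5
-4 6 -2
-4 10 -6
-3 6 -3
-3 9 -6
-2 6 -4
-2 7 -5
-2 8 -6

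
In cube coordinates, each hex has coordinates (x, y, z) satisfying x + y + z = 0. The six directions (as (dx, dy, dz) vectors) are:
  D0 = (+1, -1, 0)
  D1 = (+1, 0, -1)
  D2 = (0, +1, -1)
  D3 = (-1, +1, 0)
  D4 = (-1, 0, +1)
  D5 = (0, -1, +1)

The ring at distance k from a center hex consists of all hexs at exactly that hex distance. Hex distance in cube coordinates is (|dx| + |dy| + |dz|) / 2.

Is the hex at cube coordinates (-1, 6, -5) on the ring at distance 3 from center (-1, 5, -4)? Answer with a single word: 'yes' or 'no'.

Answer: no

Derivation:
|px - cx| = |-1 - (-1)| = 0
|py - cy| = |6 - 5| = 1
|pz - cz| = |-5 - (-4)| = 1
distance = (0+1+1)/2 = 2/2 = 1
radius = 3; distance != radius -> no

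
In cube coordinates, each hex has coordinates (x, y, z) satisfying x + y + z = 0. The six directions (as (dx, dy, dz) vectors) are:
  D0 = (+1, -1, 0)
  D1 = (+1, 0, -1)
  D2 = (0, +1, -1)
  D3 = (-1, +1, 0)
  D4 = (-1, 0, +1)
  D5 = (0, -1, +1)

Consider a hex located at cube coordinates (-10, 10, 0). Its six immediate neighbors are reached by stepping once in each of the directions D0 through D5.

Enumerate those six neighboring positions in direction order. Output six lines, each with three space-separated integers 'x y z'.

Answer: -9 9 0
-9 10 -1
-10 11 -1
-11 11 0
-11 10 1
-10 9 1

Derivation:
Center: (-10, 10, 0). Add each direction:
  D0: (-10, 10, 0) + (1, -1, 0) = (-9, 9, 0)
  D1: (-10, 10, 0) + (1, 0, -1) = (-9, 10, -1)
  D2: (-10, 10, 0) + (0, 1, -1) = (-10, 11, -1)
  D3: (-10, 10, 0) + (-1, 1, 0) = (-11, 11, 0)
  D4: (-10, 10, 0) + (-1, 0, 1) = (-11, 10, 1)
  D5: (-10, 10, 0) + (0, -1, 1) = (-10, 9, 1)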